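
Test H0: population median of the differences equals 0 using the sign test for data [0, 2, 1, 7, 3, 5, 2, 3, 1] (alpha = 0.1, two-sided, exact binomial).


Step 1: Discard zero differences. Original n = 9; n_eff = number of nonzero differences = 8.
Nonzero differences (with sign): +2, +1, +7, +3, +5, +2, +3, +1
Step 2: Count signs: positive = 8, negative = 0.
Step 3: Under H0: P(positive) = 0.5, so the number of positives S ~ Bin(8, 0.5).
Step 4: Two-sided exact p-value = sum of Bin(8,0.5) probabilities at or below the observed probability = 0.007812.
Step 5: alpha = 0.1. reject H0.

n_eff = 8, pos = 8, neg = 0, p = 0.007812, reject H0.


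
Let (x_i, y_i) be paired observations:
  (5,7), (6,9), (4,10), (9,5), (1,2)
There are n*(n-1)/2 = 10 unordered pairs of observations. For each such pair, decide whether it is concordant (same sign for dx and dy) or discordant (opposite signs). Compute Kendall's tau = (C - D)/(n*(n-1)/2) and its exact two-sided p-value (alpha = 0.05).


Step 1: Enumerate the 10 unordered pairs (i,j) with i<j and classify each by sign(x_j-x_i) * sign(y_j-y_i).
  (1,2):dx=+1,dy=+2->C; (1,3):dx=-1,dy=+3->D; (1,4):dx=+4,dy=-2->D; (1,5):dx=-4,dy=-5->C
  (2,3):dx=-2,dy=+1->D; (2,4):dx=+3,dy=-4->D; (2,5):dx=-5,dy=-7->C; (3,4):dx=+5,dy=-5->D
  (3,5):dx=-3,dy=-8->C; (4,5):dx=-8,dy=-3->C
Step 2: C = 5, D = 5, total pairs = 10.
Step 3: tau = (C - D)/(n(n-1)/2) = (5 - 5)/10 = 0.000000.
Step 4: Exact two-sided p-value (enumerate n! = 120 permutations of y under H0): p = 1.000000.
Step 5: alpha = 0.05. fail to reject H0.

tau_b = 0.0000 (C=5, D=5), p = 1.000000, fail to reject H0.


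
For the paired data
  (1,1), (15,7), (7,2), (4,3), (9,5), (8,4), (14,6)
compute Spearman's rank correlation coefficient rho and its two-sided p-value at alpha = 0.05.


Step 1: Rank x and y separately (midranks; no ties here).
rank(x): 1->1, 15->7, 7->3, 4->2, 9->5, 8->4, 14->6
rank(y): 1->1, 7->7, 2->2, 3->3, 5->5, 4->4, 6->6
Step 2: d_i = R_x(i) - R_y(i); compute d_i^2.
  (1-1)^2=0, (7-7)^2=0, (3-2)^2=1, (2-3)^2=1, (5-5)^2=0, (4-4)^2=0, (6-6)^2=0
sum(d^2) = 2.
Step 3: rho = 1 - 6*2 / (7*(7^2 - 1)) = 1 - 12/336 = 0.964286.
Step 4: Under H0, t = rho * sqrt((n-2)/(1-rho^2)) = 8.1408 ~ t(5).
Step 5: Two-sided p-value from the t-distribution with 5 df = 0.000454.
Step 6: alpha = 0.05. reject H0.

rho = 0.9643, p = 0.000454, reject H0 at alpha = 0.05.


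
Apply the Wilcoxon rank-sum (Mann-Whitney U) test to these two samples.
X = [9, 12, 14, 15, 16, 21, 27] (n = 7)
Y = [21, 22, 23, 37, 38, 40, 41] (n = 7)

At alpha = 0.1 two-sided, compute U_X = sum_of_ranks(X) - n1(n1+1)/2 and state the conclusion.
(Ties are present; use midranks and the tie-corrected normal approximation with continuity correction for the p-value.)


Step 1: Combine and sort all 14 observations; assign midranks.
sorted (value, group): (9,X), (12,X), (14,X), (15,X), (16,X), (21,X), (21,Y), (22,Y), (23,Y), (27,X), (37,Y), (38,Y), (40,Y), (41,Y)
ranks: 9->1, 12->2, 14->3, 15->4, 16->5, 21->6.5, 21->6.5, 22->8, 23->9, 27->10, 37->11, 38->12, 40->13, 41->14
Step 2: Rank sum for X: R1 = 1 + 2 + 3 + 4 + 5 + 6.5 + 10 = 31.5.
Step 3: U_X = R1 - n1(n1+1)/2 = 31.5 - 7*8/2 = 31.5 - 28 = 3.5.
       U_Y = n1*n2 - U_X = 49 - 3.5 = 45.5.
Step 4: Ties are present, so use the tie-corrected normal approximation (with continuity correction) for the p-value.
Step 5: p-value = 0.008734; compare to alpha = 0.1. reject H0.

U_X = 3.5, p = 0.008734, reject H0 at alpha = 0.1.


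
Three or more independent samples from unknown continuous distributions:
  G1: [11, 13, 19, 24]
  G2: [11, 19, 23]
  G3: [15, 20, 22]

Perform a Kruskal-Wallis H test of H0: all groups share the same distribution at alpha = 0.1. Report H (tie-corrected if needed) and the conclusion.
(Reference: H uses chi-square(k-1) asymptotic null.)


Step 1: Combine all N = 10 observations and assign midranks.
sorted (value, group, rank): (11,G1,1.5), (11,G2,1.5), (13,G1,3), (15,G3,4), (19,G1,5.5), (19,G2,5.5), (20,G3,7), (22,G3,8), (23,G2,9), (24,G1,10)
Step 2: Sum ranks within each group.
R_1 = 20 (n_1 = 4)
R_2 = 16 (n_2 = 3)
R_3 = 19 (n_3 = 3)
Step 3: H = 12/(N(N+1)) * sum(R_i^2/n_i) - 3(N+1)
     = 12/(10*11) * (20^2/4 + 16^2/3 + 19^2/3) - 3*11
     = 0.109091 * 305.667 - 33
     = 0.345455.
Step 4: Ties present; correction factor C = 1 - 12/(10^3 - 10) = 0.987879. Corrected H = 0.345455 / 0.987879 = 0.349693.
Step 5: Under H0, H ~ chi^2(2); p-value = 0.839586.
Step 6: alpha = 0.1. fail to reject H0.

H = 0.3497, df = 2, p = 0.839586, fail to reject H0.


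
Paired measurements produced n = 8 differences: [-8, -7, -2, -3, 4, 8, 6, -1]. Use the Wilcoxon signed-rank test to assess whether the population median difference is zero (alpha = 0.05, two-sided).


Step 1: Drop any zero differences (none here) and take |d_i|.
|d| = [8, 7, 2, 3, 4, 8, 6, 1]
Step 2: Midrank |d_i| (ties get averaged ranks).
ranks: |8|->7.5, |7|->6, |2|->2, |3|->3, |4|->4, |8|->7.5, |6|->5, |1|->1
Step 3: Attach original signs; sum ranks with positive sign and with negative sign.
W+ = 4 + 7.5 + 5 = 16.5
W- = 7.5 + 6 + 2 + 3 + 1 = 19.5
(Check: W+ + W- = 36 should equal n(n+1)/2 = 36.)
Step 4: Test statistic W = min(W+, W-) = 16.5.
Step 5: Ties in |d|, so use the tie-corrected normal approximation.
        E[W] = n(n+1)/4 = 8*9/4 = 18.
        Tie groups: |d|=8 (t=2); sum(t^3 - t) = 6.
        Var[W] = n(n+1)(2n+1)/24 - sum(t^3-t)/48 = 1224/24 - 6/48 = 50.875.
        z = (W - E[W]) / sqrt(Var[W]) = (16.5 - 18) / 7.1327 = -0.2103.
        Two-sided p = 2*Phi(z) = 0.833434.
Step 6: alpha = 0.05. fail to reject H0.

W+ = 16.5, W- = 19.5, W = min = 16.5, p = 0.833434, fail to reject H0.


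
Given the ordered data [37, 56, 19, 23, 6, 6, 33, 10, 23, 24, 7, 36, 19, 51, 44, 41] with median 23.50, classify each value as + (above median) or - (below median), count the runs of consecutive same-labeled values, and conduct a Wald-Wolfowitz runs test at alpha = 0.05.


Step 1: Compute median = 23.50; label A = above, B = below.
Labels in order: AABBBBABBABABAAA  (n_A = 8, n_B = 8)
Step 2: Count runs R = 9.
Step 3: Under H0 (random ordering), E[R] = 2*n_A*n_B/(n_A+n_B) + 1 = 2*8*8/16 + 1 = 9.0000.
        Var[R] = 2*n_A*n_B*(2*n_A*n_B - n_A - n_B) / ((n_A+n_B)^2 * (n_A+n_B-1)) = 14336/3840 = 3.7333.
        SD[R] = 1.9322.
Step 4: R = E[R], so z = 0 with no continuity correction.
Step 5: Two-sided p-value via normal approximation = 2*(1 - Phi(|z|)) = 1.000000.
Step 6: alpha = 0.05. fail to reject H0.

R = 9, z = 0.0000, p = 1.000000, fail to reject H0.


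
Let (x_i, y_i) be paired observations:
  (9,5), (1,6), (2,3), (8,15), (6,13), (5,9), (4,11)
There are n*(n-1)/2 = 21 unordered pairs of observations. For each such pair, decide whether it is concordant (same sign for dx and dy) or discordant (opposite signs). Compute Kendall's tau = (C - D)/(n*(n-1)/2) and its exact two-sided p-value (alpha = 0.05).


Step 1: Enumerate the 21 unordered pairs (i,j) with i<j and classify each by sign(x_j-x_i) * sign(y_j-y_i).
  (1,2):dx=-8,dy=+1->D; (1,3):dx=-7,dy=-2->C; (1,4):dx=-1,dy=+10->D; (1,5):dx=-3,dy=+8->D
  (1,6):dx=-4,dy=+4->D; (1,7):dx=-5,dy=+6->D; (2,3):dx=+1,dy=-3->D; (2,4):dx=+7,dy=+9->C
  (2,5):dx=+5,dy=+7->C; (2,6):dx=+4,dy=+3->C; (2,7):dx=+3,dy=+5->C; (3,4):dx=+6,dy=+12->C
  (3,5):dx=+4,dy=+10->C; (3,6):dx=+3,dy=+6->C; (3,7):dx=+2,dy=+8->C; (4,5):dx=-2,dy=-2->C
  (4,6):dx=-3,dy=-6->C; (4,7):dx=-4,dy=-4->C; (5,6):dx=-1,dy=-4->C; (5,7):dx=-2,dy=-2->C
  (6,7):dx=-1,dy=+2->D
Step 2: C = 14, D = 7, total pairs = 21.
Step 3: tau = (C - D)/(n(n-1)/2) = (14 - 7)/21 = 0.333333.
Step 4: Exact two-sided p-value (enumerate n! = 5040 permutations of y under H0): p = 0.381349.
Step 5: alpha = 0.05. fail to reject H0.

tau_b = 0.3333 (C=14, D=7), p = 0.381349, fail to reject H0.


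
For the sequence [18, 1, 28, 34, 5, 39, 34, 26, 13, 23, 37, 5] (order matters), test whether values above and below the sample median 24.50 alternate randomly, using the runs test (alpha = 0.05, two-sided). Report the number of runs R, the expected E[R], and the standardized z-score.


Step 1: Compute median = 24.50; label A = above, B = below.
Labels in order: BBAABAAABBAB  (n_A = 6, n_B = 6)
Step 2: Count runs R = 7.
Step 3: Under H0 (random ordering), E[R] = 2*n_A*n_B/(n_A+n_B) + 1 = 2*6*6/12 + 1 = 7.0000.
        Var[R] = 2*n_A*n_B*(2*n_A*n_B - n_A - n_B) / ((n_A+n_B)^2 * (n_A+n_B-1)) = 4320/1584 = 2.7273.
        SD[R] = 1.6514.
Step 4: R = E[R], so z = 0 with no continuity correction.
Step 5: Two-sided p-value via normal approximation = 2*(1 - Phi(|z|)) = 1.000000.
Step 6: alpha = 0.05. fail to reject H0.

R = 7, z = 0.0000, p = 1.000000, fail to reject H0.


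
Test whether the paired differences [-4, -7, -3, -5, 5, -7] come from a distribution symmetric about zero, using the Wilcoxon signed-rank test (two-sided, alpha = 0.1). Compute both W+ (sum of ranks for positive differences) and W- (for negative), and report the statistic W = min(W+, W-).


Step 1: Drop any zero differences (none here) and take |d_i|.
|d| = [4, 7, 3, 5, 5, 7]
Step 2: Midrank |d_i| (ties get averaged ranks).
ranks: |4|->2, |7|->5.5, |3|->1, |5|->3.5, |5|->3.5, |7|->5.5
Step 3: Attach original signs; sum ranks with positive sign and with negative sign.
W+ = 3.5 = 3.5
W- = 2 + 5.5 + 1 + 3.5 + 5.5 = 17.5
(Check: W+ + W- = 21 should equal n(n+1)/2 = 21.)
Step 4: Test statistic W = min(W+, W-) = 3.5.
Step 5: Ties in |d|, so use the tie-corrected normal approximation.
        E[W] = n(n+1)/4 = 6*7/4 = 10.5.
        Tie groups: |d|=5 (t=2), |d|=7 (t=2); sum(t^3 - t) = 12.
        Var[W] = n(n+1)(2n+1)/24 - sum(t^3-t)/48 = 546/24 - 12/48 = 22.5.
        z = (W - E[W]) / sqrt(Var[W]) = (3.5 - 10.5) / 4.7434 = -1.4757.
        Two-sided p = 2*Phi(z) = 0.140017.
Step 6: alpha = 0.1. fail to reject H0.

W+ = 3.5, W- = 17.5, W = min = 3.5, p = 0.140017, fail to reject H0.


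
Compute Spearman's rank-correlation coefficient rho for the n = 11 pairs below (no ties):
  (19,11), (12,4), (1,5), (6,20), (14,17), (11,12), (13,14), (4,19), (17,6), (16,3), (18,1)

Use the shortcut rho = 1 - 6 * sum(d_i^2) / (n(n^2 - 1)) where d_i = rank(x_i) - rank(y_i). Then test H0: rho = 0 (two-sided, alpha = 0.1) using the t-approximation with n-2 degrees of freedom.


Step 1: Rank x and y separately (midranks; no ties here).
rank(x): 19->11, 12->5, 1->1, 6->3, 14->7, 11->4, 13->6, 4->2, 17->9, 16->8, 18->10
rank(y): 11->6, 4->3, 5->4, 20->11, 17->9, 12->7, 14->8, 19->10, 6->5, 3->2, 1->1
Step 2: d_i = R_x(i) - R_y(i); compute d_i^2.
  (11-6)^2=25, (5-3)^2=4, (1-4)^2=9, (3-11)^2=64, (7-9)^2=4, (4-7)^2=9, (6-8)^2=4, (2-10)^2=64, (9-5)^2=16, (8-2)^2=36, (10-1)^2=81
sum(d^2) = 316.
Step 3: rho = 1 - 6*316 / (11*(11^2 - 1)) = 1 - 1896/1320 = -0.436364.
Step 4: Under H0, t = rho * sqrt((n-2)/(1-rho^2)) = -1.4549 ~ t(9).
Step 5: Two-sided p-value from the t-distribution with 9 df = 0.179665.
Step 6: alpha = 0.1. fail to reject H0.

rho = -0.4364, p = 0.179665, fail to reject H0 at alpha = 0.1.


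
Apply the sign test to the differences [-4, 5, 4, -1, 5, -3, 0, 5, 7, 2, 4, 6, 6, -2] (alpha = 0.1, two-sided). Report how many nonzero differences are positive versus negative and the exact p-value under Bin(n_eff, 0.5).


Step 1: Discard zero differences. Original n = 14; n_eff = number of nonzero differences = 13.
Nonzero differences (with sign): -4, +5, +4, -1, +5, -3, +5, +7, +2, +4, +6, +6, -2
Step 2: Count signs: positive = 9, negative = 4.
Step 3: Under H0: P(positive) = 0.5, so the number of positives S ~ Bin(13, 0.5).
Step 4: Two-sided exact p-value = sum of Bin(13,0.5) probabilities at or below the observed probability = 0.266846.
Step 5: alpha = 0.1. fail to reject H0.

n_eff = 13, pos = 9, neg = 4, p = 0.266846, fail to reject H0.


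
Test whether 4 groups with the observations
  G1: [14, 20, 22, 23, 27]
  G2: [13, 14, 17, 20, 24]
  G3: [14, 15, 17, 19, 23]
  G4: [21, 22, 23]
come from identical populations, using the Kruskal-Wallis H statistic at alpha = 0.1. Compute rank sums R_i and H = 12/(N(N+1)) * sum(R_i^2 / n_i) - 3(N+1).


Step 1: Combine all N = 18 observations and assign midranks.
sorted (value, group, rank): (13,G2,1), (14,G1,3), (14,G2,3), (14,G3,3), (15,G3,5), (17,G2,6.5), (17,G3,6.5), (19,G3,8), (20,G1,9.5), (20,G2,9.5), (21,G4,11), (22,G1,12.5), (22,G4,12.5), (23,G1,15), (23,G3,15), (23,G4,15), (24,G2,17), (27,G1,18)
Step 2: Sum ranks within each group.
R_1 = 58 (n_1 = 5)
R_2 = 37 (n_2 = 5)
R_3 = 37.5 (n_3 = 5)
R_4 = 38.5 (n_4 = 3)
Step 3: H = 12/(N(N+1)) * sum(R_i^2/n_i) - 3(N+1)
     = 12/(18*19) * (58^2/5 + 37^2/5 + 37.5^2/5 + 38.5^2/3) - 3*19
     = 0.035088 * 1721.93 - 57
     = 3.418713.
Step 4: Ties present; correction factor C = 1 - 66/(18^3 - 18) = 0.988648. Corrected H = 3.418713 / 0.988648 = 3.457968.
Step 5: Under H0, H ~ chi^2(3); p-value = 0.326255.
Step 6: alpha = 0.1. fail to reject H0.

H = 3.4580, df = 3, p = 0.326255, fail to reject H0.


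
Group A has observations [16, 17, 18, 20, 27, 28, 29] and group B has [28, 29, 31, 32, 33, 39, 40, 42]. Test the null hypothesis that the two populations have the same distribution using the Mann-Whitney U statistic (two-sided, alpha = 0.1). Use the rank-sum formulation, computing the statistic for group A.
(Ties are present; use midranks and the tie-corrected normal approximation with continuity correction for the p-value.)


Step 1: Combine and sort all 15 observations; assign midranks.
sorted (value, group): (16,X), (17,X), (18,X), (20,X), (27,X), (28,X), (28,Y), (29,X), (29,Y), (31,Y), (32,Y), (33,Y), (39,Y), (40,Y), (42,Y)
ranks: 16->1, 17->2, 18->3, 20->4, 27->5, 28->6.5, 28->6.5, 29->8.5, 29->8.5, 31->10, 32->11, 33->12, 39->13, 40->14, 42->15
Step 2: Rank sum for X: R1 = 1 + 2 + 3 + 4 + 5 + 6.5 + 8.5 = 30.
Step 3: U_X = R1 - n1(n1+1)/2 = 30 - 7*8/2 = 30 - 28 = 2.
       U_Y = n1*n2 - U_X = 56 - 2 = 54.
Step 4: Ties are present, so use the tie-corrected normal approximation (with continuity correction) for the p-value.
Step 5: p-value = 0.003113; compare to alpha = 0.1. reject H0.

U_X = 2, p = 0.003113, reject H0 at alpha = 0.1.


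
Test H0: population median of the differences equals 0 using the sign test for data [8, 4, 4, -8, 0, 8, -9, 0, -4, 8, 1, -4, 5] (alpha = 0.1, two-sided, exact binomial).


Step 1: Discard zero differences. Original n = 13; n_eff = number of nonzero differences = 11.
Nonzero differences (with sign): +8, +4, +4, -8, +8, -9, -4, +8, +1, -4, +5
Step 2: Count signs: positive = 7, negative = 4.
Step 3: Under H0: P(positive) = 0.5, so the number of positives S ~ Bin(11, 0.5).
Step 4: Two-sided exact p-value = sum of Bin(11,0.5) probabilities at or below the observed probability = 0.548828.
Step 5: alpha = 0.1. fail to reject H0.

n_eff = 11, pos = 7, neg = 4, p = 0.548828, fail to reject H0.


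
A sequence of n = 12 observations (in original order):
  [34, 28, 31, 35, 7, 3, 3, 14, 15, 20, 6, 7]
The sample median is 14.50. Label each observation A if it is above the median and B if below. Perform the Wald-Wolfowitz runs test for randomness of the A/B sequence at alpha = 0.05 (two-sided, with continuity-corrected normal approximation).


Step 1: Compute median = 14.50; label A = above, B = below.
Labels in order: AAAABBBBAABB  (n_A = 6, n_B = 6)
Step 2: Count runs R = 4.
Step 3: Under H0 (random ordering), E[R] = 2*n_A*n_B/(n_A+n_B) + 1 = 2*6*6/12 + 1 = 7.0000.
        Var[R] = 2*n_A*n_B*(2*n_A*n_B - n_A - n_B) / ((n_A+n_B)^2 * (n_A+n_B-1)) = 4320/1584 = 2.7273.
        SD[R] = 1.6514.
Step 4: Continuity-corrected z = (R + 0.5 - E[R]) / SD[R] = (4 + 0.5 - 7.0000) / 1.6514 = -1.5138.
Step 5: Two-sided p-value via normal approximation = 2*(1 - Phi(|z|)) = 0.130070.
Step 6: alpha = 0.05. fail to reject H0.

R = 4, z = -1.5138, p = 0.130070, fail to reject H0.


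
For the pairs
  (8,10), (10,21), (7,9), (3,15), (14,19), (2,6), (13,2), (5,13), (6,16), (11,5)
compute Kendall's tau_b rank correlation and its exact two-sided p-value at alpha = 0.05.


Step 1: Enumerate the 45 unordered pairs (i,j) with i<j and classify each by sign(x_j-x_i) * sign(y_j-y_i).
  (1,2):dx=+2,dy=+11->C; (1,3):dx=-1,dy=-1->C; (1,4):dx=-5,dy=+5->D; (1,5):dx=+6,dy=+9->C
  (1,6):dx=-6,dy=-4->C; (1,7):dx=+5,dy=-8->D; (1,8):dx=-3,dy=+3->D; (1,9):dx=-2,dy=+6->D
  (1,10):dx=+3,dy=-5->D; (2,3):dx=-3,dy=-12->C; (2,4):dx=-7,dy=-6->C; (2,5):dx=+4,dy=-2->D
  (2,6):dx=-8,dy=-15->C; (2,7):dx=+3,dy=-19->D; (2,8):dx=-5,dy=-8->C; (2,9):dx=-4,dy=-5->C
  (2,10):dx=+1,dy=-16->D; (3,4):dx=-4,dy=+6->D; (3,5):dx=+7,dy=+10->C; (3,6):dx=-5,dy=-3->C
  (3,7):dx=+6,dy=-7->D; (3,8):dx=-2,dy=+4->D; (3,9):dx=-1,dy=+7->D; (3,10):dx=+4,dy=-4->D
  (4,5):dx=+11,dy=+4->C; (4,6):dx=-1,dy=-9->C; (4,7):dx=+10,dy=-13->D; (4,8):dx=+2,dy=-2->D
  (4,9):dx=+3,dy=+1->C; (4,10):dx=+8,dy=-10->D; (5,6):dx=-12,dy=-13->C; (5,7):dx=-1,dy=-17->C
  (5,8):dx=-9,dy=-6->C; (5,9):dx=-8,dy=-3->C; (5,10):dx=-3,dy=-14->C; (6,7):dx=+11,dy=-4->D
  (6,8):dx=+3,dy=+7->C; (6,9):dx=+4,dy=+10->C; (6,10):dx=+9,dy=-1->D; (7,8):dx=-8,dy=+11->D
  (7,9):dx=-7,dy=+14->D; (7,10):dx=-2,dy=+3->D; (8,9):dx=+1,dy=+3->C; (8,10):dx=+6,dy=-8->D
  (9,10):dx=+5,dy=-11->D
Step 2: C = 22, D = 23, total pairs = 45.
Step 3: tau = (C - D)/(n(n-1)/2) = (22 - 23)/45 = -0.022222.
Step 4: Exact two-sided p-value (enumerate n! = 3628800 permutations of y under H0): p = 1.000000.
Step 5: alpha = 0.05. fail to reject H0.

tau_b = -0.0222 (C=22, D=23), p = 1.000000, fail to reject H0.


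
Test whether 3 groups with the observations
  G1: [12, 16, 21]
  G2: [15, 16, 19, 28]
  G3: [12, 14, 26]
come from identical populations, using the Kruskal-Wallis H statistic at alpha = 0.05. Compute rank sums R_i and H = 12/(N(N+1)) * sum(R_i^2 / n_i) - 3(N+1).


Step 1: Combine all N = 10 observations and assign midranks.
sorted (value, group, rank): (12,G1,1.5), (12,G3,1.5), (14,G3,3), (15,G2,4), (16,G1,5.5), (16,G2,5.5), (19,G2,7), (21,G1,8), (26,G3,9), (28,G2,10)
Step 2: Sum ranks within each group.
R_1 = 15 (n_1 = 3)
R_2 = 26.5 (n_2 = 4)
R_3 = 13.5 (n_3 = 3)
Step 3: H = 12/(N(N+1)) * sum(R_i^2/n_i) - 3(N+1)
     = 12/(10*11) * (15^2/3 + 26.5^2/4 + 13.5^2/3) - 3*11
     = 0.109091 * 311.312 - 33
     = 0.961364.
Step 4: Ties present; correction factor C = 1 - 12/(10^3 - 10) = 0.987879. Corrected H = 0.961364 / 0.987879 = 0.973160.
Step 5: Under H0, H ~ chi^2(2); p-value = 0.614725.
Step 6: alpha = 0.05. fail to reject H0.

H = 0.9732, df = 2, p = 0.614725, fail to reject H0.


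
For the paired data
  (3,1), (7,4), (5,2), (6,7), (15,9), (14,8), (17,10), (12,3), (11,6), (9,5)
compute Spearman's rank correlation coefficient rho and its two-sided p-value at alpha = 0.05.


Step 1: Rank x and y separately (midranks; no ties here).
rank(x): 3->1, 7->4, 5->2, 6->3, 15->9, 14->8, 17->10, 12->7, 11->6, 9->5
rank(y): 1->1, 4->4, 2->2, 7->7, 9->9, 8->8, 10->10, 3->3, 6->6, 5->5
Step 2: d_i = R_x(i) - R_y(i); compute d_i^2.
  (1-1)^2=0, (4-4)^2=0, (2-2)^2=0, (3-7)^2=16, (9-9)^2=0, (8-8)^2=0, (10-10)^2=0, (7-3)^2=16, (6-6)^2=0, (5-5)^2=0
sum(d^2) = 32.
Step 3: rho = 1 - 6*32 / (10*(10^2 - 1)) = 1 - 192/990 = 0.806061.
Step 4: Under H0, t = rho * sqrt((n-2)/(1-rho^2)) = 3.8522 ~ t(8).
Step 5: Two-sided p-value from the t-distribution with 8 df = 0.004862.
Step 6: alpha = 0.05. reject H0.

rho = 0.8061, p = 0.004862, reject H0 at alpha = 0.05.


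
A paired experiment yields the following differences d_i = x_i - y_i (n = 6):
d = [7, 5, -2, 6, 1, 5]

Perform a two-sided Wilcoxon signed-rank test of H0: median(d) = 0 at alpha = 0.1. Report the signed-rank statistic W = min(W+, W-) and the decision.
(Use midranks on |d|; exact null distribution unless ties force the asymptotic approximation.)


Step 1: Drop any zero differences (none here) and take |d_i|.
|d| = [7, 5, 2, 6, 1, 5]
Step 2: Midrank |d_i| (ties get averaged ranks).
ranks: |7|->6, |5|->3.5, |2|->2, |6|->5, |1|->1, |5|->3.5
Step 3: Attach original signs; sum ranks with positive sign and with negative sign.
W+ = 6 + 3.5 + 5 + 1 + 3.5 = 19
W- = 2 = 2
(Check: W+ + W- = 21 should equal n(n+1)/2 = 21.)
Step 4: Test statistic W = min(W+, W-) = 2.
Step 5: Ties in |d|, so use the tie-corrected normal approximation.
        E[W] = n(n+1)/4 = 6*7/4 = 10.5.
        Tie groups: |d|=5 (t=2); sum(t^3 - t) = 6.
        Var[W] = n(n+1)(2n+1)/24 - sum(t^3-t)/48 = 546/24 - 6/48 = 22.625.
        z = (W - E[W]) / sqrt(Var[W]) = (2 - 10.5) / 4.7566 = -1.7870.
        Two-sided p = 2*Phi(z) = 0.073937.
Step 6: alpha = 0.1. reject H0.

W+ = 19, W- = 2, W = min = 2, p = 0.073937, reject H0.


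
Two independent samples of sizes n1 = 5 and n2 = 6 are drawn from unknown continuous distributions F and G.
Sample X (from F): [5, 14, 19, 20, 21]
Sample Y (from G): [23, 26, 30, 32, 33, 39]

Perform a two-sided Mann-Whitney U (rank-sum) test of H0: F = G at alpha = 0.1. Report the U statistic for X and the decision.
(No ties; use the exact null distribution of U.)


Step 1: Combine and sort all 11 observations; assign midranks.
sorted (value, group): (5,X), (14,X), (19,X), (20,X), (21,X), (23,Y), (26,Y), (30,Y), (32,Y), (33,Y), (39,Y)
ranks: 5->1, 14->2, 19->3, 20->4, 21->5, 23->6, 26->7, 30->8, 32->9, 33->10, 39->11
Step 2: Rank sum for X: R1 = 1 + 2 + 3 + 4 + 5 = 15.
Step 3: U_X = R1 - n1(n1+1)/2 = 15 - 5*6/2 = 15 - 15 = 0.
       U_Y = n1*n2 - U_X = 30 - 0 = 30.
Step 4: No ties, so the exact null distribution of U (based on enumerating the C(11,5) = 462 equally likely rank assignments) gives the two-sided p-value.
Step 5: p-value = 0.004329; compare to alpha = 0.1. reject H0.

U_X = 0, p = 0.004329, reject H0 at alpha = 0.1.


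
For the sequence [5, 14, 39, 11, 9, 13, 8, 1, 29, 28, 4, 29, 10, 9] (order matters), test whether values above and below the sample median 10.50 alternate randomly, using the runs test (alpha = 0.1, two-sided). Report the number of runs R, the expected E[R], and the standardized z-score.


Step 1: Compute median = 10.50; label A = above, B = below.
Labels in order: BAAABABBAABABB  (n_A = 7, n_B = 7)
Step 2: Count runs R = 9.
Step 3: Under H0 (random ordering), E[R] = 2*n_A*n_B/(n_A+n_B) + 1 = 2*7*7/14 + 1 = 8.0000.
        Var[R] = 2*n_A*n_B*(2*n_A*n_B - n_A - n_B) / ((n_A+n_B)^2 * (n_A+n_B-1)) = 8232/2548 = 3.2308.
        SD[R] = 1.7974.
Step 4: Continuity-corrected z = (R - 0.5 - E[R]) / SD[R] = (9 - 0.5 - 8.0000) / 1.7974 = 0.2782.
Step 5: Two-sided p-value via normal approximation = 2*(1 - Phi(|z|)) = 0.780879.
Step 6: alpha = 0.1. fail to reject H0.

R = 9, z = 0.2782, p = 0.780879, fail to reject H0.


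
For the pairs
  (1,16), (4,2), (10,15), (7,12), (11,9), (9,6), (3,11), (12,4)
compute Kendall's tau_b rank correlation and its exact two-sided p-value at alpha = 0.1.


Step 1: Enumerate the 28 unordered pairs (i,j) with i<j and classify each by sign(x_j-x_i) * sign(y_j-y_i).
  (1,2):dx=+3,dy=-14->D; (1,3):dx=+9,dy=-1->D; (1,4):dx=+6,dy=-4->D; (1,5):dx=+10,dy=-7->D
  (1,6):dx=+8,dy=-10->D; (1,7):dx=+2,dy=-5->D; (1,8):dx=+11,dy=-12->D; (2,3):dx=+6,dy=+13->C
  (2,4):dx=+3,dy=+10->C; (2,5):dx=+7,dy=+7->C; (2,6):dx=+5,dy=+4->C; (2,7):dx=-1,dy=+9->D
  (2,8):dx=+8,dy=+2->C; (3,4):dx=-3,dy=-3->C; (3,5):dx=+1,dy=-6->D; (3,6):dx=-1,dy=-9->C
  (3,7):dx=-7,dy=-4->C; (3,8):dx=+2,dy=-11->D; (4,5):dx=+4,dy=-3->D; (4,6):dx=+2,dy=-6->D
  (4,7):dx=-4,dy=-1->C; (4,8):dx=+5,dy=-8->D; (5,6):dx=-2,dy=-3->C; (5,7):dx=-8,dy=+2->D
  (5,8):dx=+1,dy=-5->D; (6,7):dx=-6,dy=+5->D; (6,8):dx=+3,dy=-2->D; (7,8):dx=+9,dy=-7->D
Step 2: C = 10, D = 18, total pairs = 28.
Step 3: tau = (C - D)/(n(n-1)/2) = (10 - 18)/28 = -0.285714.
Step 4: Exact two-sided p-value (enumerate n! = 40320 permutations of y under H0): p = 0.398760.
Step 5: alpha = 0.1. fail to reject H0.

tau_b = -0.2857 (C=10, D=18), p = 0.398760, fail to reject H0.


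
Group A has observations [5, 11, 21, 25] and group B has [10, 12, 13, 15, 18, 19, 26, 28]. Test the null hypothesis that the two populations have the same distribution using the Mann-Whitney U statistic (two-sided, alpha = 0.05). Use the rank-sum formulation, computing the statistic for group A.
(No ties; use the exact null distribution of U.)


Step 1: Combine and sort all 12 observations; assign midranks.
sorted (value, group): (5,X), (10,Y), (11,X), (12,Y), (13,Y), (15,Y), (18,Y), (19,Y), (21,X), (25,X), (26,Y), (28,Y)
ranks: 5->1, 10->2, 11->3, 12->4, 13->5, 15->6, 18->7, 19->8, 21->9, 25->10, 26->11, 28->12
Step 2: Rank sum for X: R1 = 1 + 3 + 9 + 10 = 23.
Step 3: U_X = R1 - n1(n1+1)/2 = 23 - 4*5/2 = 23 - 10 = 13.
       U_Y = n1*n2 - U_X = 32 - 13 = 19.
Step 4: No ties, so the exact null distribution of U (based on enumerating the C(12,4) = 495 equally likely rank assignments) gives the two-sided p-value.
Step 5: p-value = 0.682828; compare to alpha = 0.05. fail to reject H0.

U_X = 13, p = 0.682828, fail to reject H0 at alpha = 0.05.


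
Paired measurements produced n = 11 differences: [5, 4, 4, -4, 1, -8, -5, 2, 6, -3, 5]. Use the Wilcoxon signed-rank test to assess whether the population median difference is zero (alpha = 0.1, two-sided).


Step 1: Drop any zero differences (none here) and take |d_i|.
|d| = [5, 4, 4, 4, 1, 8, 5, 2, 6, 3, 5]
Step 2: Midrank |d_i| (ties get averaged ranks).
ranks: |5|->8, |4|->5, |4|->5, |4|->5, |1|->1, |8|->11, |5|->8, |2|->2, |6|->10, |3|->3, |5|->8
Step 3: Attach original signs; sum ranks with positive sign and with negative sign.
W+ = 8 + 5 + 5 + 1 + 2 + 10 + 8 = 39
W- = 5 + 11 + 8 + 3 = 27
(Check: W+ + W- = 66 should equal n(n+1)/2 = 66.)
Step 4: Test statistic W = min(W+, W-) = 27.
Step 5: Ties in |d|, so use the tie-corrected normal approximation.
        E[W] = n(n+1)/4 = 11*12/4 = 33.
        Tie groups: |d|=4 (t=3), |d|=5 (t=3); sum(t^3 - t) = 48.
        Var[W] = n(n+1)(2n+1)/24 - sum(t^3-t)/48 = 3036/24 - 48/48 = 125.5.
        z = (W - E[W]) / sqrt(Var[W]) = (27 - 33) / 11.2027 = -0.5356.
        Two-sided p = 2*Phi(z) = 0.592245.
Step 6: alpha = 0.1. fail to reject H0.

W+ = 39, W- = 27, W = min = 27, p = 0.592245, fail to reject H0.


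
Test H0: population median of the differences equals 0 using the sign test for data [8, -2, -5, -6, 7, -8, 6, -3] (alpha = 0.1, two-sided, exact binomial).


Step 1: Discard zero differences. Original n = 8; n_eff = number of nonzero differences = 8.
Nonzero differences (with sign): +8, -2, -5, -6, +7, -8, +6, -3
Step 2: Count signs: positive = 3, negative = 5.
Step 3: Under H0: P(positive) = 0.5, so the number of positives S ~ Bin(8, 0.5).
Step 4: Two-sided exact p-value = sum of Bin(8,0.5) probabilities at or below the observed probability = 0.726562.
Step 5: alpha = 0.1. fail to reject H0.

n_eff = 8, pos = 3, neg = 5, p = 0.726562, fail to reject H0.


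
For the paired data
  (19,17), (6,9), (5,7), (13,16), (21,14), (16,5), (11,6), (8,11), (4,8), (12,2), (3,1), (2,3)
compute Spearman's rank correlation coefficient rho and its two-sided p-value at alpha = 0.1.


Step 1: Rank x and y separately (midranks; no ties here).
rank(x): 19->11, 6->5, 5->4, 13->9, 21->12, 16->10, 11->7, 8->6, 4->3, 12->8, 3->2, 2->1
rank(y): 17->12, 9->8, 7->6, 16->11, 14->10, 5->4, 6->5, 11->9, 8->7, 2->2, 1->1, 3->3
Step 2: d_i = R_x(i) - R_y(i); compute d_i^2.
  (11-12)^2=1, (5-8)^2=9, (4-6)^2=4, (9-11)^2=4, (12-10)^2=4, (10-4)^2=36, (7-5)^2=4, (6-9)^2=9, (3-7)^2=16, (8-2)^2=36, (2-1)^2=1, (1-3)^2=4
sum(d^2) = 128.
Step 3: rho = 1 - 6*128 / (12*(12^2 - 1)) = 1 - 768/1716 = 0.552448.
Step 4: Under H0, t = rho * sqrt((n-2)/(1-rho^2)) = 2.0959 ~ t(10).
Step 5: Two-sided p-value from the t-distribution with 10 df = 0.062511.
Step 6: alpha = 0.1. reject H0.

rho = 0.5524, p = 0.062511, reject H0 at alpha = 0.1.


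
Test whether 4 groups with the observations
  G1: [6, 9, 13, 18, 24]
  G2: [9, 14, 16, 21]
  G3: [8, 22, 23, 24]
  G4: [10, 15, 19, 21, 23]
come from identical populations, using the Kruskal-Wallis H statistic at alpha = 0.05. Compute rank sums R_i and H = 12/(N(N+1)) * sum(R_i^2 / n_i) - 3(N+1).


Step 1: Combine all N = 18 observations and assign midranks.
sorted (value, group, rank): (6,G1,1), (8,G3,2), (9,G1,3.5), (9,G2,3.5), (10,G4,5), (13,G1,6), (14,G2,7), (15,G4,8), (16,G2,9), (18,G1,10), (19,G4,11), (21,G2,12.5), (21,G4,12.5), (22,G3,14), (23,G3,15.5), (23,G4,15.5), (24,G1,17.5), (24,G3,17.5)
Step 2: Sum ranks within each group.
R_1 = 38 (n_1 = 5)
R_2 = 32 (n_2 = 4)
R_3 = 49 (n_3 = 4)
R_4 = 52 (n_4 = 5)
Step 3: H = 12/(N(N+1)) * sum(R_i^2/n_i) - 3(N+1)
     = 12/(18*19) * (38^2/5 + 32^2/4 + 49^2/4 + 52^2/5) - 3*19
     = 0.035088 * 1685.85 - 57
     = 2.152632.
Step 4: Ties present; correction factor C = 1 - 24/(18^3 - 18) = 0.995872. Corrected H = 2.152632 / 0.995872 = 2.161554.
Step 5: Under H0, H ~ chi^2(3); p-value = 0.539561.
Step 6: alpha = 0.05. fail to reject H0.

H = 2.1616, df = 3, p = 0.539561, fail to reject H0.


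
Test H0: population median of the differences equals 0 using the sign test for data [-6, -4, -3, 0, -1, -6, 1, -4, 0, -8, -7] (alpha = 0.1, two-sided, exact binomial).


Step 1: Discard zero differences. Original n = 11; n_eff = number of nonzero differences = 9.
Nonzero differences (with sign): -6, -4, -3, -1, -6, +1, -4, -8, -7
Step 2: Count signs: positive = 1, negative = 8.
Step 3: Under H0: P(positive) = 0.5, so the number of positives S ~ Bin(9, 0.5).
Step 4: Two-sided exact p-value = sum of Bin(9,0.5) probabilities at or below the observed probability = 0.039062.
Step 5: alpha = 0.1. reject H0.

n_eff = 9, pos = 1, neg = 8, p = 0.039062, reject H0.


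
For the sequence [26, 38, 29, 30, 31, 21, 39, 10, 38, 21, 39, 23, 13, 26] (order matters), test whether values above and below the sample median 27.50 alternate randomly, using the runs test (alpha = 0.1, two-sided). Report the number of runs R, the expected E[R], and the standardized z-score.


Step 1: Compute median = 27.50; label A = above, B = below.
Labels in order: BAAAABABABABBB  (n_A = 7, n_B = 7)
Step 2: Count runs R = 9.
Step 3: Under H0 (random ordering), E[R] = 2*n_A*n_B/(n_A+n_B) + 1 = 2*7*7/14 + 1 = 8.0000.
        Var[R] = 2*n_A*n_B*(2*n_A*n_B - n_A - n_B) / ((n_A+n_B)^2 * (n_A+n_B-1)) = 8232/2548 = 3.2308.
        SD[R] = 1.7974.
Step 4: Continuity-corrected z = (R - 0.5 - E[R]) / SD[R] = (9 - 0.5 - 8.0000) / 1.7974 = 0.2782.
Step 5: Two-sided p-value via normal approximation = 2*(1 - Phi(|z|)) = 0.780879.
Step 6: alpha = 0.1. fail to reject H0.

R = 9, z = 0.2782, p = 0.780879, fail to reject H0.


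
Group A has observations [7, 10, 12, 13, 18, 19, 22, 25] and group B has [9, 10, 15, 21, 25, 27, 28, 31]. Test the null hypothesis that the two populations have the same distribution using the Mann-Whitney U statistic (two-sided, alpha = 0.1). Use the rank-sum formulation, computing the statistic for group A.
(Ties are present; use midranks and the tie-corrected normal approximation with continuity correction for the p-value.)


Step 1: Combine and sort all 16 observations; assign midranks.
sorted (value, group): (7,X), (9,Y), (10,X), (10,Y), (12,X), (13,X), (15,Y), (18,X), (19,X), (21,Y), (22,X), (25,X), (25,Y), (27,Y), (28,Y), (31,Y)
ranks: 7->1, 9->2, 10->3.5, 10->3.5, 12->5, 13->6, 15->7, 18->8, 19->9, 21->10, 22->11, 25->12.5, 25->12.5, 27->14, 28->15, 31->16
Step 2: Rank sum for X: R1 = 1 + 3.5 + 5 + 6 + 8 + 9 + 11 + 12.5 = 56.
Step 3: U_X = R1 - n1(n1+1)/2 = 56 - 8*9/2 = 56 - 36 = 20.
       U_Y = n1*n2 - U_X = 64 - 20 = 44.
Step 4: Ties are present, so use the tie-corrected normal approximation (with continuity correction) for the p-value.
Step 5: p-value = 0.226463; compare to alpha = 0.1. fail to reject H0.

U_X = 20, p = 0.226463, fail to reject H0 at alpha = 0.1.


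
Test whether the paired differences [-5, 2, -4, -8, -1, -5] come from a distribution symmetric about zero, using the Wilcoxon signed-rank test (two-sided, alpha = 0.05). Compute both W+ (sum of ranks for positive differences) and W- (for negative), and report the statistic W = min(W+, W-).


Step 1: Drop any zero differences (none here) and take |d_i|.
|d| = [5, 2, 4, 8, 1, 5]
Step 2: Midrank |d_i| (ties get averaged ranks).
ranks: |5|->4.5, |2|->2, |4|->3, |8|->6, |1|->1, |5|->4.5
Step 3: Attach original signs; sum ranks with positive sign and with negative sign.
W+ = 2 = 2
W- = 4.5 + 3 + 6 + 1 + 4.5 = 19
(Check: W+ + W- = 21 should equal n(n+1)/2 = 21.)
Step 4: Test statistic W = min(W+, W-) = 2.
Step 5: Ties in |d|, so use the tie-corrected normal approximation.
        E[W] = n(n+1)/4 = 6*7/4 = 10.5.
        Tie groups: |d|=5 (t=2); sum(t^3 - t) = 6.
        Var[W] = n(n+1)(2n+1)/24 - sum(t^3-t)/48 = 546/24 - 6/48 = 22.625.
        z = (W - E[W]) / sqrt(Var[W]) = (2 - 10.5) / 4.7566 = -1.7870.
        Two-sided p = 2*Phi(z) = 0.073937.
Step 6: alpha = 0.05. fail to reject H0.

W+ = 2, W- = 19, W = min = 2, p = 0.073937, fail to reject H0.


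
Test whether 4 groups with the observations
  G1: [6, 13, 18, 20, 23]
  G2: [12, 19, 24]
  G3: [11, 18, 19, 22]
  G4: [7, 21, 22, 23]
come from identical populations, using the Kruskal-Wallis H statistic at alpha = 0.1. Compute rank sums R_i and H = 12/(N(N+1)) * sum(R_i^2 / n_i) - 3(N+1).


Step 1: Combine all N = 16 observations and assign midranks.
sorted (value, group, rank): (6,G1,1), (7,G4,2), (11,G3,3), (12,G2,4), (13,G1,5), (18,G1,6.5), (18,G3,6.5), (19,G2,8.5), (19,G3,8.5), (20,G1,10), (21,G4,11), (22,G3,12.5), (22,G4,12.5), (23,G1,14.5), (23,G4,14.5), (24,G2,16)
Step 2: Sum ranks within each group.
R_1 = 37 (n_1 = 5)
R_2 = 28.5 (n_2 = 3)
R_3 = 30.5 (n_3 = 4)
R_4 = 40 (n_4 = 4)
Step 3: H = 12/(N(N+1)) * sum(R_i^2/n_i) - 3(N+1)
     = 12/(16*17) * (37^2/5 + 28.5^2/3 + 30.5^2/4 + 40^2/4) - 3*17
     = 0.044118 * 1177.11 - 51
     = 0.931434.
Step 4: Ties present; correction factor C = 1 - 24/(16^3 - 16) = 0.994118. Corrected H = 0.931434 / 0.994118 = 0.936945.
Step 5: Under H0, H ~ chi^2(3); p-value = 0.816504.
Step 6: alpha = 0.1. fail to reject H0.

H = 0.9369, df = 3, p = 0.816504, fail to reject H0.


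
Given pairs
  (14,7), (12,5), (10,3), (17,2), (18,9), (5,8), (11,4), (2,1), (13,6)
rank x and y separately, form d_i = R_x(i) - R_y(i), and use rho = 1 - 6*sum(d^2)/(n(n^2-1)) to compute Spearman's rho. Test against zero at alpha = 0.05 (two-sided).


Step 1: Rank x and y separately (midranks; no ties here).
rank(x): 14->7, 12->5, 10->3, 17->8, 18->9, 5->2, 11->4, 2->1, 13->6
rank(y): 7->7, 5->5, 3->3, 2->2, 9->9, 8->8, 4->4, 1->1, 6->6
Step 2: d_i = R_x(i) - R_y(i); compute d_i^2.
  (7-7)^2=0, (5-5)^2=0, (3-3)^2=0, (8-2)^2=36, (9-9)^2=0, (2-8)^2=36, (4-4)^2=0, (1-1)^2=0, (6-6)^2=0
sum(d^2) = 72.
Step 3: rho = 1 - 6*72 / (9*(9^2 - 1)) = 1 - 432/720 = 0.400000.
Step 4: Under H0, t = rho * sqrt((n-2)/(1-rho^2)) = 1.1547 ~ t(7).
Step 5: Two-sided p-value from the t-distribution with 7 df = 0.286105.
Step 6: alpha = 0.05. fail to reject H0.

rho = 0.4000, p = 0.286105, fail to reject H0 at alpha = 0.05.


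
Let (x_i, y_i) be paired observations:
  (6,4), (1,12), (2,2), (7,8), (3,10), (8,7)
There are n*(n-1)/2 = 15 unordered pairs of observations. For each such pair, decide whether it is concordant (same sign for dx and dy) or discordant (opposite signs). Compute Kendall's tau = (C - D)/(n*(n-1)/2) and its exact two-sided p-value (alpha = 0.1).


Step 1: Enumerate the 15 unordered pairs (i,j) with i<j and classify each by sign(x_j-x_i) * sign(y_j-y_i).
  (1,2):dx=-5,dy=+8->D; (1,3):dx=-4,dy=-2->C; (1,4):dx=+1,dy=+4->C; (1,5):dx=-3,dy=+6->D
  (1,6):dx=+2,dy=+3->C; (2,3):dx=+1,dy=-10->D; (2,4):dx=+6,dy=-4->D; (2,5):dx=+2,dy=-2->D
  (2,6):dx=+7,dy=-5->D; (3,4):dx=+5,dy=+6->C; (3,5):dx=+1,dy=+8->C; (3,6):dx=+6,dy=+5->C
  (4,5):dx=-4,dy=+2->D; (4,6):dx=+1,dy=-1->D; (5,6):dx=+5,dy=-3->D
Step 2: C = 6, D = 9, total pairs = 15.
Step 3: tau = (C - D)/(n(n-1)/2) = (6 - 9)/15 = -0.200000.
Step 4: Exact two-sided p-value (enumerate n! = 720 permutations of y under H0): p = 0.719444.
Step 5: alpha = 0.1. fail to reject H0.

tau_b = -0.2000 (C=6, D=9), p = 0.719444, fail to reject H0.


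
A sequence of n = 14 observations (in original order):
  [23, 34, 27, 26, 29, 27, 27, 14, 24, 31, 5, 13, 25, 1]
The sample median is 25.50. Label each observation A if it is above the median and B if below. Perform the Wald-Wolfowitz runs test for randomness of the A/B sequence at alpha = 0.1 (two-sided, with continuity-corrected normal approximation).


Step 1: Compute median = 25.50; label A = above, B = below.
Labels in order: BAAAAAABBABBBB  (n_A = 7, n_B = 7)
Step 2: Count runs R = 5.
Step 3: Under H0 (random ordering), E[R] = 2*n_A*n_B/(n_A+n_B) + 1 = 2*7*7/14 + 1 = 8.0000.
        Var[R] = 2*n_A*n_B*(2*n_A*n_B - n_A - n_B) / ((n_A+n_B)^2 * (n_A+n_B-1)) = 8232/2548 = 3.2308.
        SD[R] = 1.7974.
Step 4: Continuity-corrected z = (R + 0.5 - E[R]) / SD[R] = (5 + 0.5 - 8.0000) / 1.7974 = -1.3909.
Step 5: Two-sided p-value via normal approximation = 2*(1 - Phi(|z|)) = 0.164264.
Step 6: alpha = 0.1. fail to reject H0.

R = 5, z = -1.3909, p = 0.164264, fail to reject H0.


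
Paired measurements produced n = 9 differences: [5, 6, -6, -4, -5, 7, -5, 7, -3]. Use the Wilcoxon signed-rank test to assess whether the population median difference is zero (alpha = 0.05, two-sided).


Step 1: Drop any zero differences (none here) and take |d_i|.
|d| = [5, 6, 6, 4, 5, 7, 5, 7, 3]
Step 2: Midrank |d_i| (ties get averaged ranks).
ranks: |5|->4, |6|->6.5, |6|->6.5, |4|->2, |5|->4, |7|->8.5, |5|->4, |7|->8.5, |3|->1
Step 3: Attach original signs; sum ranks with positive sign and with negative sign.
W+ = 4 + 6.5 + 8.5 + 8.5 = 27.5
W- = 6.5 + 2 + 4 + 4 + 1 = 17.5
(Check: W+ + W- = 45 should equal n(n+1)/2 = 45.)
Step 4: Test statistic W = min(W+, W-) = 17.5.
Step 5: Ties in |d|, so use the tie-corrected normal approximation.
        E[W] = n(n+1)/4 = 9*10/4 = 22.5.
        Tie groups: |d|=5 (t=3), |d|=6 (t=2), |d|=7 (t=2); sum(t^3 - t) = 36.
        Var[W] = n(n+1)(2n+1)/24 - sum(t^3-t)/48 = 1710/24 - 36/48 = 70.5.
        z = (W - E[W]) / sqrt(Var[W]) = (17.5 - 22.5) / 8.3964 = -0.5955.
        Two-sided p = 2*Phi(z) = 0.551515.
Step 6: alpha = 0.05. fail to reject H0.

W+ = 27.5, W- = 17.5, W = min = 17.5, p = 0.551515, fail to reject H0.


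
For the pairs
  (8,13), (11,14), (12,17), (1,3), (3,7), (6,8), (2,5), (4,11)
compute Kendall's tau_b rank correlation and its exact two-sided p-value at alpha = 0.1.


Step 1: Enumerate the 28 unordered pairs (i,j) with i<j and classify each by sign(x_j-x_i) * sign(y_j-y_i).
  (1,2):dx=+3,dy=+1->C; (1,3):dx=+4,dy=+4->C; (1,4):dx=-7,dy=-10->C; (1,5):dx=-5,dy=-6->C
  (1,6):dx=-2,dy=-5->C; (1,7):dx=-6,dy=-8->C; (1,8):dx=-4,dy=-2->C; (2,3):dx=+1,dy=+3->C
  (2,4):dx=-10,dy=-11->C; (2,5):dx=-8,dy=-7->C; (2,6):dx=-5,dy=-6->C; (2,7):dx=-9,dy=-9->C
  (2,8):dx=-7,dy=-3->C; (3,4):dx=-11,dy=-14->C; (3,5):dx=-9,dy=-10->C; (3,6):dx=-6,dy=-9->C
  (3,7):dx=-10,dy=-12->C; (3,8):dx=-8,dy=-6->C; (4,5):dx=+2,dy=+4->C; (4,6):dx=+5,dy=+5->C
  (4,7):dx=+1,dy=+2->C; (4,8):dx=+3,dy=+8->C; (5,6):dx=+3,dy=+1->C; (5,7):dx=-1,dy=-2->C
  (5,8):dx=+1,dy=+4->C; (6,7):dx=-4,dy=-3->C; (6,8):dx=-2,dy=+3->D; (7,8):dx=+2,dy=+6->C
Step 2: C = 27, D = 1, total pairs = 28.
Step 3: tau = (C - D)/(n(n-1)/2) = (27 - 1)/28 = 0.928571.
Step 4: Exact two-sided p-value (enumerate n! = 40320 permutations of y under H0): p = 0.000397.
Step 5: alpha = 0.1. reject H0.

tau_b = 0.9286 (C=27, D=1), p = 0.000397, reject H0.


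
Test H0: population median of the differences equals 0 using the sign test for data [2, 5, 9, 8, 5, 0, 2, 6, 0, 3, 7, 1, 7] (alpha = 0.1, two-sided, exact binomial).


Step 1: Discard zero differences. Original n = 13; n_eff = number of nonzero differences = 11.
Nonzero differences (with sign): +2, +5, +9, +8, +5, +2, +6, +3, +7, +1, +7
Step 2: Count signs: positive = 11, negative = 0.
Step 3: Under H0: P(positive) = 0.5, so the number of positives S ~ Bin(11, 0.5).
Step 4: Two-sided exact p-value = sum of Bin(11,0.5) probabilities at or below the observed probability = 0.000977.
Step 5: alpha = 0.1. reject H0.

n_eff = 11, pos = 11, neg = 0, p = 0.000977, reject H0.


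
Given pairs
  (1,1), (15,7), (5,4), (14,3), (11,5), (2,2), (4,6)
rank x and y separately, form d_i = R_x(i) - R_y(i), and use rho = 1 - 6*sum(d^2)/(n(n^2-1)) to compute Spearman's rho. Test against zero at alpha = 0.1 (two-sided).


Step 1: Rank x and y separately (midranks; no ties here).
rank(x): 1->1, 15->7, 5->4, 14->6, 11->5, 2->2, 4->3
rank(y): 1->1, 7->7, 4->4, 3->3, 5->5, 2->2, 6->6
Step 2: d_i = R_x(i) - R_y(i); compute d_i^2.
  (1-1)^2=0, (7-7)^2=0, (4-4)^2=0, (6-3)^2=9, (5-5)^2=0, (2-2)^2=0, (3-6)^2=9
sum(d^2) = 18.
Step 3: rho = 1 - 6*18 / (7*(7^2 - 1)) = 1 - 108/336 = 0.678571.
Step 4: Under H0, t = rho * sqrt((n-2)/(1-rho^2)) = 2.0657 ~ t(5).
Step 5: Two-sided p-value from the t-distribution with 5 df = 0.093750.
Step 6: alpha = 0.1. reject H0.

rho = 0.6786, p = 0.093750, reject H0 at alpha = 0.1.
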